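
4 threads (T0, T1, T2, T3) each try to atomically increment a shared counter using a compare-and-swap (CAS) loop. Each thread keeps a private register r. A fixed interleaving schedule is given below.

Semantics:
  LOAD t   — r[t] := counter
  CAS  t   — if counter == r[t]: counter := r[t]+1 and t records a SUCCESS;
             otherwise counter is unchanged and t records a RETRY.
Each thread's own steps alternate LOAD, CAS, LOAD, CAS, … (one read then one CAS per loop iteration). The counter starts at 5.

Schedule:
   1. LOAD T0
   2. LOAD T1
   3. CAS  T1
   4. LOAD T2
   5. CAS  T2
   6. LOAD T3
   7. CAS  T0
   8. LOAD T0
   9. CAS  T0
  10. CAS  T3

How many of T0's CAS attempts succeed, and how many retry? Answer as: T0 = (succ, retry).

1. LOAD T0 → mem=5 r[T0]=5 [LOAD]
2. LOAD T1 → mem=5 r[T1]=5 [LOAD]
3. CAS T1 → mem=6 r[T1]=5 [OK]
4. LOAD T2 → mem=6 r[T2]=6 [LOAD]
5. CAS T2 → mem=7 r[T2]=6 [OK]
6. LOAD T3 → mem=7 r[T3]=7 [LOAD]
7. CAS T0 → mem=7 r[T0]=5 [RETRY]
8. LOAD T0 → mem=7 r[T0]=7 [LOAD]
9. CAS T0 → mem=8 r[T0]=7 [OK]
10. CAS T3 → mem=8 r[T3]=7 [RETRY]

T0 = (1, 1)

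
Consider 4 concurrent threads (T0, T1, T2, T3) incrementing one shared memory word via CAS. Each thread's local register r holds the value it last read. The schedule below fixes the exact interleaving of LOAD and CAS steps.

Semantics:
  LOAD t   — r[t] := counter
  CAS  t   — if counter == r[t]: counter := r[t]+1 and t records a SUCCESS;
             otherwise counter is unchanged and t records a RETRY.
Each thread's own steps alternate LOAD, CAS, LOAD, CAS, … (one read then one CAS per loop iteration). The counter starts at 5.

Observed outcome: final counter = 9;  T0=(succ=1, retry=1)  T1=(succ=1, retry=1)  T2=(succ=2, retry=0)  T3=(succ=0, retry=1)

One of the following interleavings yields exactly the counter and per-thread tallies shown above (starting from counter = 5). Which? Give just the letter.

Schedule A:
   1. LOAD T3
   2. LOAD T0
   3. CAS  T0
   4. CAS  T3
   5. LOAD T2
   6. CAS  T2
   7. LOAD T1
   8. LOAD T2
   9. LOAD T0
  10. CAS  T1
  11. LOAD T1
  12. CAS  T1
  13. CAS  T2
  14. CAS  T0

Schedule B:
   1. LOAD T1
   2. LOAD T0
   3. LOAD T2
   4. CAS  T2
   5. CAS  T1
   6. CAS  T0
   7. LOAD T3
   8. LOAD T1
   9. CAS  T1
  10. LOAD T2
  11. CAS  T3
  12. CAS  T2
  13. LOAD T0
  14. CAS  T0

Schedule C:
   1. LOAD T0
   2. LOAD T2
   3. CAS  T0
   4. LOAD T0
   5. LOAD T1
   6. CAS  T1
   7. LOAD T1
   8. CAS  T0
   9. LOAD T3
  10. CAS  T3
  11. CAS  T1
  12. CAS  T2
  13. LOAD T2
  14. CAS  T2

Simulating candidate B:
1. LOAD T1 → mem=5 r[T1]=5 [LOAD]
2. LOAD T0 → mem=5 r[T0]=5 [LOAD]
3. LOAD T2 → mem=5 r[T2]=5 [LOAD]
4. CAS T2 → mem=6 r[T2]=5 [OK]
5. CAS T1 → mem=6 r[T1]=5 [RETRY]
6. CAS T0 → mem=6 r[T0]=5 [RETRY]
7. LOAD T3 → mem=6 r[T3]=6 [LOAD]
8. LOAD T1 → mem=6 r[T1]=6 [LOAD]
9. CAS T1 → mem=7 r[T1]=6 [OK]
10. LOAD T2 → mem=7 r[T2]=7 [LOAD]
11. CAS T3 → mem=7 r[T3]=6 [RETRY]
12. CAS T2 → mem=8 r[T2]=7 [OK]
13. LOAD T0 → mem=8 r[T0]=8 [LOAD]
14. CAS T0 → mem=9 r[T0]=8 [OK]

B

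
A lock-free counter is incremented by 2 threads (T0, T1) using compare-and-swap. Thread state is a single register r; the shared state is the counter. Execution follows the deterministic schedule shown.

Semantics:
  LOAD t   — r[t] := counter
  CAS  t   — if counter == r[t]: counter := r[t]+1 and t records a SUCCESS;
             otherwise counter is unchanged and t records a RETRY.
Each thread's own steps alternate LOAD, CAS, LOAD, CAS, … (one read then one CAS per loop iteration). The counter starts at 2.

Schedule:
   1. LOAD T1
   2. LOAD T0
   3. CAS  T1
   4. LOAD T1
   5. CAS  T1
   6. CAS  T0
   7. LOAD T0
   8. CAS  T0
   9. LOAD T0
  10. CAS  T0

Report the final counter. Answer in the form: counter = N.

step 1: T1 LOAD ⇒ load; ctr=2 reg=2
step 2: T0 LOAD ⇒ load; ctr=2 reg=2
step 3: T1 CAS ⇒ ok; ctr=3 reg=2
step 4: T1 LOAD ⇒ load; ctr=3 reg=3
step 5: T1 CAS ⇒ ok; ctr=4 reg=3
step 6: T0 CAS ⇒ retry; ctr=4 reg=2
step 7: T0 LOAD ⇒ load; ctr=4 reg=4
step 8: T0 CAS ⇒ ok; ctr=5 reg=4
step 9: T0 LOAD ⇒ load; ctr=5 reg=5
step 10: T0 CAS ⇒ ok; ctr=6 reg=5

counter = 6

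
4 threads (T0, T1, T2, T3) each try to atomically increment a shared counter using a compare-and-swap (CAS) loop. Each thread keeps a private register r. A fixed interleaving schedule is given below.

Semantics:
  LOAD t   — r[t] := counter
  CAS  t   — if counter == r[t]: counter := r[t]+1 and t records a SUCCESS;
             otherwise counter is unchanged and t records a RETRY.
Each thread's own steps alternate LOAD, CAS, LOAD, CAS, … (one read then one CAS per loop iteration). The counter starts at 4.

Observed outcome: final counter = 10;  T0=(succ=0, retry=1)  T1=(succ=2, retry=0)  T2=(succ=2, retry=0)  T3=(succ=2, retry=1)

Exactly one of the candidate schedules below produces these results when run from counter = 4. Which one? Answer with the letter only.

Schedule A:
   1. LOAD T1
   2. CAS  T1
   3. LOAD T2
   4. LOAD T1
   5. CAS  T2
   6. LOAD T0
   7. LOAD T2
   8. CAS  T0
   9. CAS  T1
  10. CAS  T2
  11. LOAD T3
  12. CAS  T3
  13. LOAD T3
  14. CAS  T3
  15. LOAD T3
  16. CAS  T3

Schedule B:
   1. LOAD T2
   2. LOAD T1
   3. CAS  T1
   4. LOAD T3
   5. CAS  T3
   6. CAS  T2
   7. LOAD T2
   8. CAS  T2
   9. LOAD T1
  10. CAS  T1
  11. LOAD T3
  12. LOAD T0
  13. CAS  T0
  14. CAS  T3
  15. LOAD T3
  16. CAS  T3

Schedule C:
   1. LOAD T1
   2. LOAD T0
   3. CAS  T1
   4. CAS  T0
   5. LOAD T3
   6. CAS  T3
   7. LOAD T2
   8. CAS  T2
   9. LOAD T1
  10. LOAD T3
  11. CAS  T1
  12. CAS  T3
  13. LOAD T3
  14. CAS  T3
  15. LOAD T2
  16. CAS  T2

C

Tracing schedule C:
#1 T1 reads 4
#2 T0 reads 4
#3 T1 CAS(4→5) writes; counter now 5
#4 T0 CAS(4→5) fails; counter now 5
#5 T3 reads 5
#6 T3 CAS(5→6) writes; counter now 6
#7 T2 reads 6
#8 T2 CAS(6→7) writes; counter now 7
#9 T1 reads 7
#10 T3 reads 7
#11 T1 CAS(7→8) writes; counter now 8
#12 T3 CAS(7→8) fails; counter now 8
#13 T3 reads 8
#14 T3 CAS(8→9) writes; counter now 9
#15 T2 reads 9
#16 T2 CAS(9→10) writes; counter now 10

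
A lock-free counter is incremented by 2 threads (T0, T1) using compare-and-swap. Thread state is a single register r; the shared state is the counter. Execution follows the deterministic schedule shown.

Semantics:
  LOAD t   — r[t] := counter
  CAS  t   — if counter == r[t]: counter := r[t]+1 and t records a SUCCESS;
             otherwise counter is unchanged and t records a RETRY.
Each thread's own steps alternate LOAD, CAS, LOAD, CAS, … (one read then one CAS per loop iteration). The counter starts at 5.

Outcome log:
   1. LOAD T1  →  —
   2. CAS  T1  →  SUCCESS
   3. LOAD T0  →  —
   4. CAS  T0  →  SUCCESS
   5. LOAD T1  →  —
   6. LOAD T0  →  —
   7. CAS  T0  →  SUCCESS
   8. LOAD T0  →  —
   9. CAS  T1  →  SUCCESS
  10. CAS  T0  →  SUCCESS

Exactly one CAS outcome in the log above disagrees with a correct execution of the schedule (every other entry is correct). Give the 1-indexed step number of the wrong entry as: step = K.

Re-executing:
step 1: T1 LOAD ⇒ load; ctr=5 reg=5
step 2: T1 CAS ⇒ ok; ctr=6 reg=5
step 3: T0 LOAD ⇒ load; ctr=6 reg=6
step 4: T0 CAS ⇒ ok; ctr=7 reg=6
step 5: T1 LOAD ⇒ load; ctr=7 reg=7
step 6: T0 LOAD ⇒ load; ctr=7 reg=7
step 7: T0 CAS ⇒ ok; ctr=8 reg=7
step 8: T0 LOAD ⇒ load; ctr=8 reg=8
step 9: T1 CAS ⇒ retry; ctr=8 reg=7
step 10: T0 CAS ⇒ ok; ctr=9 reg=8
Log disagrees first at step 9.

step = 9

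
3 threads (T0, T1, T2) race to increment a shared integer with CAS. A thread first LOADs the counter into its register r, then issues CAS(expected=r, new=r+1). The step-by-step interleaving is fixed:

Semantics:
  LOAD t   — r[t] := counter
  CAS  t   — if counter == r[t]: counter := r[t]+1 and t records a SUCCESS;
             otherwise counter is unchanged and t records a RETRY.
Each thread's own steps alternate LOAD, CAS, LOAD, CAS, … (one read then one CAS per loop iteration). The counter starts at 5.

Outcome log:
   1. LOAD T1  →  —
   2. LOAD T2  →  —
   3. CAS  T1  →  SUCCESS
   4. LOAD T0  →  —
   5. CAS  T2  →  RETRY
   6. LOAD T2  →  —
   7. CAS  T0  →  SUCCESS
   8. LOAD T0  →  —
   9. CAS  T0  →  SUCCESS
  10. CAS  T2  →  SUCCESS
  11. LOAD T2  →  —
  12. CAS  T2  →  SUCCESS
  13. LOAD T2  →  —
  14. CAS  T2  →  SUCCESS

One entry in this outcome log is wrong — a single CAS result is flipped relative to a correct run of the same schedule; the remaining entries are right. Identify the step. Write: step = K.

step = 10

Re-executing:
1. LOAD T1 → mem=5 r[T1]=5 [LOAD]
2. LOAD T2 → mem=5 r[T2]=5 [LOAD]
3. CAS T1 → mem=6 r[T1]=5 [OK]
4. LOAD T0 → mem=6 r[T0]=6 [LOAD]
5. CAS T2 → mem=6 r[T2]=5 [RETRY]
6. LOAD T2 → mem=6 r[T2]=6 [LOAD]
7. CAS T0 → mem=7 r[T0]=6 [OK]
8. LOAD T0 → mem=7 r[T0]=7 [LOAD]
9. CAS T0 → mem=8 r[T0]=7 [OK]
10. CAS T2 → mem=8 r[T2]=6 [RETRY]
11. LOAD T2 → mem=8 r[T2]=8 [LOAD]
12. CAS T2 → mem=9 r[T2]=8 [OK]
13. LOAD T2 → mem=9 r[T2]=9 [LOAD]
14. CAS T2 → mem=10 r[T2]=9 [OK]
Mismatch at 10.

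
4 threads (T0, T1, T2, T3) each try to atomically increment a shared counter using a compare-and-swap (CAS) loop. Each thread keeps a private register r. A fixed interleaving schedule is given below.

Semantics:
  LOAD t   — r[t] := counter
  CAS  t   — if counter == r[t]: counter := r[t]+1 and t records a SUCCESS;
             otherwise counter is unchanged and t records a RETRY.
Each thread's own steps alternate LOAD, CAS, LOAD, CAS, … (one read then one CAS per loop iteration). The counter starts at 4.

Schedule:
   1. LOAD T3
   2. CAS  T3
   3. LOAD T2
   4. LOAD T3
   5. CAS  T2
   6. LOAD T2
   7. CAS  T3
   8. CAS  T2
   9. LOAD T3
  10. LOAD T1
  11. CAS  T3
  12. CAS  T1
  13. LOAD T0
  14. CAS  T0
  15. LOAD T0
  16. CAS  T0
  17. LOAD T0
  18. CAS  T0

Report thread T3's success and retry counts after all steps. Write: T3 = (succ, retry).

T3 = (2, 1)

#1 T3 reads 4
#2 T3 CAS(4→5) writes; counter now 5
#3 T2 reads 5
#4 T3 reads 5
#5 T2 CAS(5→6) writes; counter now 6
#6 T2 reads 6
#7 T3 CAS(5→6) fails; counter now 6
#8 T2 CAS(6→7) writes; counter now 7
#9 T3 reads 7
#10 T1 reads 7
#11 T3 CAS(7→8) writes; counter now 8
#12 T1 CAS(7→8) fails; counter now 8
#13 T0 reads 8
#14 T0 CAS(8→9) writes; counter now 9
#15 T0 reads 9
#16 T0 CAS(9→10) writes; counter now 10
#17 T0 reads 10
#18 T0 CAS(10→11) writes; counter now 11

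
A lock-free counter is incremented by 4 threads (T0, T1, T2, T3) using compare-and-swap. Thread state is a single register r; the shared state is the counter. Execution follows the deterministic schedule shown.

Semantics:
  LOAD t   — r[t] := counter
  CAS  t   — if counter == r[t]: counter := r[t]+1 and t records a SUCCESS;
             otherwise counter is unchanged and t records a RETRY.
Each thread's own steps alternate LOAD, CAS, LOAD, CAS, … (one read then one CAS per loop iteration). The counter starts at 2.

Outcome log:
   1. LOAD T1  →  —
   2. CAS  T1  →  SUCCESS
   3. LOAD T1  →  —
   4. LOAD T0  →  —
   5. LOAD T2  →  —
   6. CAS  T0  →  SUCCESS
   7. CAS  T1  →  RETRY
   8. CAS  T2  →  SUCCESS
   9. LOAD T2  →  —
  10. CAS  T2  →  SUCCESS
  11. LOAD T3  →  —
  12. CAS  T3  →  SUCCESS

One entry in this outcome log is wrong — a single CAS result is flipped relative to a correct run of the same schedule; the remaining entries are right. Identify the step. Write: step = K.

step = 8

Re-executing:
T1 LOAD — after: cnt=2, r=2 — load
T1 CAS — after: cnt=3, r=2 — ok
T1 LOAD — after: cnt=3, r=3 — load
T0 LOAD — after: cnt=3, r=3 — load
T2 LOAD — after: cnt=3, r=3 — load
T0 CAS — after: cnt=4, r=3 — ok
T1 CAS — after: cnt=4, r=3 — retry
T2 CAS — after: cnt=4, r=3 — retry
T2 LOAD — after: cnt=4, r=4 — load
T2 CAS — after: cnt=5, r=4 — ok
T3 LOAD — after: cnt=5, r=5 — load
T3 CAS — after: cnt=6, r=5 — ok
Flip is step 8.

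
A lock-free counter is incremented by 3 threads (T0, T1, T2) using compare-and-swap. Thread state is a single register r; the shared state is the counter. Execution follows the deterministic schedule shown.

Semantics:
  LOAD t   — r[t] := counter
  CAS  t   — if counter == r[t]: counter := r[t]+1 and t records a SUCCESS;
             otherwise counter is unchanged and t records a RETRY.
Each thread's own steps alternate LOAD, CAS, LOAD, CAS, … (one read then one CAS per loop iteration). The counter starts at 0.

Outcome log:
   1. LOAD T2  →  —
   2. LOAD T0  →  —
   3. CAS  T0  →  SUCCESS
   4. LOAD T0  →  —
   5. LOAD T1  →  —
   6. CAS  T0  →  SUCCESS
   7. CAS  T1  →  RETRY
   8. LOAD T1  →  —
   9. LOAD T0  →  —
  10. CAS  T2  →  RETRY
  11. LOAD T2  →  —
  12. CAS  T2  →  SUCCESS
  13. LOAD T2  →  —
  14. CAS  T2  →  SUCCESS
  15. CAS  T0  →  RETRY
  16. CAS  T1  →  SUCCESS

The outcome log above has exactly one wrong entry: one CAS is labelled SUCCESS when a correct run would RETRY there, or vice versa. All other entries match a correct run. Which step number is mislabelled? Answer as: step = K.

step = 16

Reference trace:
T2 LOAD — after: cnt=0, r=0 — load
T0 LOAD — after: cnt=0, r=0 — load
T0 CAS — after: cnt=1, r=0 — ok
T0 LOAD — after: cnt=1, r=1 — load
T1 LOAD — after: cnt=1, r=1 — load
T0 CAS — after: cnt=2, r=1 — ok
T1 CAS — after: cnt=2, r=1 — retry
T1 LOAD — after: cnt=2, r=2 — load
T0 LOAD — after: cnt=2, r=2 — load
T2 CAS — after: cnt=2, r=0 — retry
T2 LOAD — after: cnt=2, r=2 — load
T2 CAS — after: cnt=3, r=2 — ok
T2 LOAD — after: cnt=3, r=3 — load
T2 CAS — after: cnt=4, r=3 — ok
T0 CAS — after: cnt=4, r=2 — retry
T1 CAS — after: cnt=4, r=2 — retry
Flip is step 16.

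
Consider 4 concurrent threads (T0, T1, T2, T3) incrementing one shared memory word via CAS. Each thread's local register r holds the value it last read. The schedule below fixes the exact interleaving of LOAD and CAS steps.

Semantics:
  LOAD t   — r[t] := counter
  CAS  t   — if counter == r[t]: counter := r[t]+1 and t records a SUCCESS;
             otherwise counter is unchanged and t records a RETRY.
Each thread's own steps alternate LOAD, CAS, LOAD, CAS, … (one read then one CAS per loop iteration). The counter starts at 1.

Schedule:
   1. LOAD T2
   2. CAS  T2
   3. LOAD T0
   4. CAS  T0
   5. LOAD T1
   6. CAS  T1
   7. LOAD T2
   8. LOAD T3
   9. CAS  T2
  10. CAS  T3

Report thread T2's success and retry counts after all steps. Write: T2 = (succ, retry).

T2 = (2, 0)

T2 LOAD — after: cnt=1, r=1 — load
T2 CAS — after: cnt=2, r=1 — ok
T0 LOAD — after: cnt=2, r=2 — load
T0 CAS — after: cnt=3, r=2 — ok
T1 LOAD — after: cnt=3, r=3 — load
T1 CAS — after: cnt=4, r=3 — ok
T2 LOAD — after: cnt=4, r=4 — load
T3 LOAD — after: cnt=4, r=4 — load
T2 CAS — after: cnt=5, r=4 — ok
T3 CAS — after: cnt=5, r=4 — retry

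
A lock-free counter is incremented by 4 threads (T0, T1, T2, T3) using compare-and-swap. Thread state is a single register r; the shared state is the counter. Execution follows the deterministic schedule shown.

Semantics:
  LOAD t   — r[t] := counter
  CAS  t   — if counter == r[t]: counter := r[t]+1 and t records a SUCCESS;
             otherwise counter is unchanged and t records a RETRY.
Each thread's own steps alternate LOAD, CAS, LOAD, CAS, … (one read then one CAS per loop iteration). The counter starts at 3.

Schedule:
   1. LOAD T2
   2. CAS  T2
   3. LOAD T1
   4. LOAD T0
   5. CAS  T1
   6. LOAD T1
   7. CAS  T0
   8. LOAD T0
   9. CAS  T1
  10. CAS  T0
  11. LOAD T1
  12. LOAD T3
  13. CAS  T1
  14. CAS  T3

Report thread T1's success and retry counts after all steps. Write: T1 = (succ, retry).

#1 T2 reads 3
#2 T2 CAS(3→4) writes; counter now 4
#3 T1 reads 4
#4 T0 reads 4
#5 T1 CAS(4→5) writes; counter now 5
#6 T1 reads 5
#7 T0 CAS(4→5) fails; counter now 5
#8 T0 reads 5
#9 T1 CAS(5→6) writes; counter now 6
#10 T0 CAS(5→6) fails; counter now 6
#11 T1 reads 6
#12 T3 reads 6
#13 T1 CAS(6→7) writes; counter now 7
#14 T3 CAS(6→7) fails; counter now 7

T1 = (3, 0)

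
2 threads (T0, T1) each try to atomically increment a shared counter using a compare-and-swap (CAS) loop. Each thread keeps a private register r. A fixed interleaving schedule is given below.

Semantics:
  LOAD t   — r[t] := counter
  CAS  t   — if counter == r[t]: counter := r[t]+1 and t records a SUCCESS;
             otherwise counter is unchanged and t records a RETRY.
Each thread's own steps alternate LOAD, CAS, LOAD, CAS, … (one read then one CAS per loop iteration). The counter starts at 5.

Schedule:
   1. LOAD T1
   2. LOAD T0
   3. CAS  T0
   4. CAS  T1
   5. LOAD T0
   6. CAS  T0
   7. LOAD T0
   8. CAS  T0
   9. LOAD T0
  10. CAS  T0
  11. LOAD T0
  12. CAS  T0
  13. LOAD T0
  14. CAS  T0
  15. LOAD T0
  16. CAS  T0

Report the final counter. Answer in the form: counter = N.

counter = 12

#1 T1 reads 5
#2 T0 reads 5
#3 T0 CAS(5→6) writes; counter now 6
#4 T1 CAS(5→6) fails; counter now 6
#5 T0 reads 6
#6 T0 CAS(6→7) writes; counter now 7
#7 T0 reads 7
#8 T0 CAS(7→8) writes; counter now 8
#9 T0 reads 8
#10 T0 CAS(8→9) writes; counter now 9
#11 T0 reads 9
#12 T0 CAS(9→10) writes; counter now 10
#13 T0 reads 10
#14 T0 CAS(10→11) writes; counter now 11
#15 T0 reads 11
#16 T0 CAS(11→12) writes; counter now 12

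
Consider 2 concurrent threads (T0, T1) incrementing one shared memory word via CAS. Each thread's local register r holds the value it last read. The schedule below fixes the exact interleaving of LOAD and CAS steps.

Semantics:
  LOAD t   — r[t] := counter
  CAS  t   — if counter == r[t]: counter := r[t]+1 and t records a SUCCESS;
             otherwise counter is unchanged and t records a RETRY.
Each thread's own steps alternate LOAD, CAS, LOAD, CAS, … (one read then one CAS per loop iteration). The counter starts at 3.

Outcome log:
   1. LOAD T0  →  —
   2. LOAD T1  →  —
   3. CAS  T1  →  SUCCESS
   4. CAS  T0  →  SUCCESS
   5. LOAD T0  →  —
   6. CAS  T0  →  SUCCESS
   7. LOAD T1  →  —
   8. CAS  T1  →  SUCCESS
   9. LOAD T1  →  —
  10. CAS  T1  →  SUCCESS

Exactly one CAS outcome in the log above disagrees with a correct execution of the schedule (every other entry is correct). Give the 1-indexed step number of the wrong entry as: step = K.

Re-executing:
1. LOAD T0 → mem=3 r[T0]=3 [LOAD]
2. LOAD T1 → mem=3 r[T1]=3 [LOAD]
3. CAS T1 → mem=4 r[T1]=3 [OK]
4. CAS T0 → mem=4 r[T0]=3 [RETRY]
5. LOAD T0 → mem=4 r[T0]=4 [LOAD]
6. CAS T0 → mem=5 r[T0]=4 [OK]
7. LOAD T1 → mem=5 r[T1]=5 [LOAD]
8. CAS T1 → mem=6 r[T1]=5 [OK]
9. LOAD T1 → mem=6 r[T1]=6 [LOAD]
10. CAS T1 → mem=7 r[T1]=6 [OK]
Mismatch at 4.

step = 4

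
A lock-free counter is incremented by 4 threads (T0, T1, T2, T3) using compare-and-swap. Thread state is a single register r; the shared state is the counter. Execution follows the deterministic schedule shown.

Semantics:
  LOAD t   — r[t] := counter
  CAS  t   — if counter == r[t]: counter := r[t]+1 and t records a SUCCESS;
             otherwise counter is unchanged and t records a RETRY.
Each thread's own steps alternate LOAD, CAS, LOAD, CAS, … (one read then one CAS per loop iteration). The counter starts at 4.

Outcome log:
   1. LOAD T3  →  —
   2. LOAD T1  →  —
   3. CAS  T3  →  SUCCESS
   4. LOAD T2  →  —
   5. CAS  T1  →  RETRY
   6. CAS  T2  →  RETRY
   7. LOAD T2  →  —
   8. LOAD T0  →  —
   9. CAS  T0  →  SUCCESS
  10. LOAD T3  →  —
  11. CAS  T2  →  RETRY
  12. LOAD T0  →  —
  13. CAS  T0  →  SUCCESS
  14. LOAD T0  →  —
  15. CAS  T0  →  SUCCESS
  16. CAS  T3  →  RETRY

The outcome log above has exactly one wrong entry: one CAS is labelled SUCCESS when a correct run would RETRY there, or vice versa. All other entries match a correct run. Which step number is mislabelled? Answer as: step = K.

Re-executing:
1. LOAD T3 → mem=4 r[T3]=4 [LOAD]
2. LOAD T1 → mem=4 r[T1]=4 [LOAD]
3. CAS T3 → mem=5 r[T3]=4 [OK]
4. LOAD T2 → mem=5 r[T2]=5 [LOAD]
5. CAS T1 → mem=5 r[T1]=4 [RETRY]
6. CAS T2 → mem=6 r[T2]=5 [OK]
7. LOAD T2 → mem=6 r[T2]=6 [LOAD]
8. LOAD T0 → mem=6 r[T0]=6 [LOAD]
9. CAS T0 → mem=7 r[T0]=6 [OK]
10. LOAD T3 → mem=7 r[T3]=7 [LOAD]
11. CAS T2 → mem=7 r[T2]=6 [RETRY]
12. LOAD T0 → mem=7 r[T0]=7 [LOAD]
13. CAS T0 → mem=8 r[T0]=7 [OK]
14. LOAD T0 → mem=8 r[T0]=8 [LOAD]
15. CAS T0 → mem=9 r[T0]=8 [OK]
16. CAS T3 → mem=9 r[T3]=7 [RETRY]
Flip is step 6.

step = 6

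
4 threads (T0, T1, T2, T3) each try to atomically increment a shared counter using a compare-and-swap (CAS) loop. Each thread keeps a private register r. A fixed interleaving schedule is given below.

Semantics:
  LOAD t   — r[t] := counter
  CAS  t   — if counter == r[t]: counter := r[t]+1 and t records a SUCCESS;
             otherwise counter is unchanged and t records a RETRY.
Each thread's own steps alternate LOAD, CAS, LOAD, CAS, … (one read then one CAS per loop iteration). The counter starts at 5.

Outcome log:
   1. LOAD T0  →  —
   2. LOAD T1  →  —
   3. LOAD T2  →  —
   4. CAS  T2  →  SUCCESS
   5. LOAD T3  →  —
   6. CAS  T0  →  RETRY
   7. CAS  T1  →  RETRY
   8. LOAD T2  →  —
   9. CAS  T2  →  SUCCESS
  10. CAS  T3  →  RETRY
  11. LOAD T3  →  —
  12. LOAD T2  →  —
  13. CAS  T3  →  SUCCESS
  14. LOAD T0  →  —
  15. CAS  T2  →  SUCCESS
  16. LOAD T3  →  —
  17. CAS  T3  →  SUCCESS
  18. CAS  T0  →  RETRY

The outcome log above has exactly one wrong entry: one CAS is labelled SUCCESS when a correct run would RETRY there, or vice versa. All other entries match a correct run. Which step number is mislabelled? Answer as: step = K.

Re-executing:
[1] T0.load  rd  (counter 5, T0.r 5)
[2] T1.load  rd  (counter 5, T1.r 5)
[3] T2.load  rd  (counter 5, T2.r 5)
[4] T2.cas  hit  (counter 6, T2.r 5)
[5] T3.load  rd  (counter 6, T3.r 6)
[6] T0.cas  miss  (counter 6, T0.r 5)
[7] T1.cas  miss  (counter 6, T1.r 5)
[8] T2.load  rd  (counter 6, T2.r 6)
[9] T2.cas  hit  (counter 7, T2.r 6)
[10] T3.cas  miss  (counter 7, T3.r 6)
[11] T3.load  rd  (counter 7, T3.r 7)
[12] T2.load  rd  (counter 7, T2.r 7)
[13] T3.cas  hit  (counter 8, T3.r 7)
[14] T0.load  rd  (counter 8, T0.r 8)
[15] T2.cas  miss  (counter 8, T2.r 7)
[16] T3.load  rd  (counter 8, T3.r 8)
[17] T3.cas  hit  (counter 9, T3.r 8)
[18] T0.cas  miss  (counter 9, T0.r 8)
Log disagrees first at step 15.

step = 15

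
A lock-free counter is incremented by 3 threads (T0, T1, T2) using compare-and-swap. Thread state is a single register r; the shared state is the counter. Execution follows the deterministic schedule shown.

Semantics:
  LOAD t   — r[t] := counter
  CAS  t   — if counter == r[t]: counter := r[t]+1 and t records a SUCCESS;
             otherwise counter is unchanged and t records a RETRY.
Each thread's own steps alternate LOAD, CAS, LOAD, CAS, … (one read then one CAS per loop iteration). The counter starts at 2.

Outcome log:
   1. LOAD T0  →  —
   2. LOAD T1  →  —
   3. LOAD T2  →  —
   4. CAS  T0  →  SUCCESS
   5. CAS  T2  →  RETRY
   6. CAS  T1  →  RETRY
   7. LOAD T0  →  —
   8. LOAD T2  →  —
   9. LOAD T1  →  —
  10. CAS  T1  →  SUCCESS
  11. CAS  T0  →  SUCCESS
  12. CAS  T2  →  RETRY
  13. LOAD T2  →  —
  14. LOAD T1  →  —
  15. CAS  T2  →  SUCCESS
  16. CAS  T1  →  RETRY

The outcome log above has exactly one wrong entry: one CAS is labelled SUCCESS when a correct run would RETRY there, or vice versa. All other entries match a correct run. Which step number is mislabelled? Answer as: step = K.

step = 11

Correct run:
#1 T0 reads 2
#2 T1 reads 2
#3 T2 reads 2
#4 T0 CAS(2→3) writes; counter now 3
#5 T2 CAS(2→3) fails; counter now 3
#6 T1 CAS(2→3) fails; counter now 3
#7 T0 reads 3
#8 T2 reads 3
#9 T1 reads 3
#10 T1 CAS(3→4) writes; counter now 4
#11 T0 CAS(3→4) fails; counter now 4
#12 T2 CAS(3→4) fails; counter now 4
#13 T2 reads 4
#14 T1 reads 4
#15 T2 CAS(4→5) writes; counter now 5
#16 T1 CAS(4→5) fails; counter now 5
Log disagrees first at step 11.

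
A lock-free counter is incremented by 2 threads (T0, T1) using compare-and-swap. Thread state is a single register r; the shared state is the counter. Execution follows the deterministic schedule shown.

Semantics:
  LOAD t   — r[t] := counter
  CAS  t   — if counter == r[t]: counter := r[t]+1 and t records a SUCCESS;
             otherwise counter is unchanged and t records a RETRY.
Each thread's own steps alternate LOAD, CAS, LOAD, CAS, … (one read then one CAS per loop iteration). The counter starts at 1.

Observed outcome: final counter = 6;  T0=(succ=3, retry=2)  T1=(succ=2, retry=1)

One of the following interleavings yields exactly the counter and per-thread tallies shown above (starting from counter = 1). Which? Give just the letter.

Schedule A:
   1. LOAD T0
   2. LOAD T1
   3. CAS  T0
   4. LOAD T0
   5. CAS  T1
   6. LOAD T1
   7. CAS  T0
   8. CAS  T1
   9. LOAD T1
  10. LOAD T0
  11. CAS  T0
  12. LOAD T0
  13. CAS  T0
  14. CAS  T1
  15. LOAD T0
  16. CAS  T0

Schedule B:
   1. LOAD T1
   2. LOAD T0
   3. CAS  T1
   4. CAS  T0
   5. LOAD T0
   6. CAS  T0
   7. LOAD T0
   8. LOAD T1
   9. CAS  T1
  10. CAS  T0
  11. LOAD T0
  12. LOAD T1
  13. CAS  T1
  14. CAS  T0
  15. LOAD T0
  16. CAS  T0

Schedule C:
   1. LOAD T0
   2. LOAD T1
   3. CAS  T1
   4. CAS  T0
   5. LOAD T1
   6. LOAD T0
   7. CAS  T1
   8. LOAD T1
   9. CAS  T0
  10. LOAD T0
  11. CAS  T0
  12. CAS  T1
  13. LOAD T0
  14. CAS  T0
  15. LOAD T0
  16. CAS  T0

Tracing schedule C:
step 1: T0 LOAD ⇒ load; ctr=1 reg=1
step 2: T1 LOAD ⇒ load; ctr=1 reg=1
step 3: T1 CAS ⇒ ok; ctr=2 reg=1
step 4: T0 CAS ⇒ retry; ctr=2 reg=1
step 5: T1 LOAD ⇒ load; ctr=2 reg=2
step 6: T0 LOAD ⇒ load; ctr=2 reg=2
step 7: T1 CAS ⇒ ok; ctr=3 reg=2
step 8: T1 LOAD ⇒ load; ctr=3 reg=3
step 9: T0 CAS ⇒ retry; ctr=3 reg=2
step 10: T0 LOAD ⇒ load; ctr=3 reg=3
step 11: T0 CAS ⇒ ok; ctr=4 reg=3
step 12: T1 CAS ⇒ retry; ctr=4 reg=3
step 13: T0 LOAD ⇒ load; ctr=4 reg=4
step 14: T0 CAS ⇒ ok; ctr=5 reg=4
step 15: T0 LOAD ⇒ load; ctr=5 reg=5
step 16: T0 CAS ⇒ ok; ctr=6 reg=5

C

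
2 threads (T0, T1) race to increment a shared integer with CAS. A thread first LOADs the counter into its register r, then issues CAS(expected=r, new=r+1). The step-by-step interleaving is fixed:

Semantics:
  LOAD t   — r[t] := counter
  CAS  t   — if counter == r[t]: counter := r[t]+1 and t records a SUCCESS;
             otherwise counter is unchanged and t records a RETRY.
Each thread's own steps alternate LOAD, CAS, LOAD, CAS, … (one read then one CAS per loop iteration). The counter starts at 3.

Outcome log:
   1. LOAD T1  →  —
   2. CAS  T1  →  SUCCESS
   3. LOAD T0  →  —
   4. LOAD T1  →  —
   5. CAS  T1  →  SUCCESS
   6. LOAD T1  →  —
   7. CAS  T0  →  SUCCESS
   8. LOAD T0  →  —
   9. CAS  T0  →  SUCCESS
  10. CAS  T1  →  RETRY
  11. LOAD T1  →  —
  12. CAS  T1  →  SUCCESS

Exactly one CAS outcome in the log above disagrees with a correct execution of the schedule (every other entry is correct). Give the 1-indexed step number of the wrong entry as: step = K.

Re-executing:
T1 LOAD — after: cnt=3, r=3 — load
T1 CAS — after: cnt=4, r=3 — ok
T0 LOAD — after: cnt=4, r=4 — load
T1 LOAD — after: cnt=4, r=4 — load
T1 CAS — after: cnt=5, r=4 — ok
T1 LOAD — after: cnt=5, r=5 — load
T0 CAS — after: cnt=5, r=4 — retry
T0 LOAD — after: cnt=5, r=5 — load
T0 CAS — after: cnt=6, r=5 — ok
T1 CAS — after: cnt=6, r=5 — retry
T1 LOAD — after: cnt=6, r=6 — load
T1 CAS — after: cnt=7, r=6 — ok
Mismatch at 7.

step = 7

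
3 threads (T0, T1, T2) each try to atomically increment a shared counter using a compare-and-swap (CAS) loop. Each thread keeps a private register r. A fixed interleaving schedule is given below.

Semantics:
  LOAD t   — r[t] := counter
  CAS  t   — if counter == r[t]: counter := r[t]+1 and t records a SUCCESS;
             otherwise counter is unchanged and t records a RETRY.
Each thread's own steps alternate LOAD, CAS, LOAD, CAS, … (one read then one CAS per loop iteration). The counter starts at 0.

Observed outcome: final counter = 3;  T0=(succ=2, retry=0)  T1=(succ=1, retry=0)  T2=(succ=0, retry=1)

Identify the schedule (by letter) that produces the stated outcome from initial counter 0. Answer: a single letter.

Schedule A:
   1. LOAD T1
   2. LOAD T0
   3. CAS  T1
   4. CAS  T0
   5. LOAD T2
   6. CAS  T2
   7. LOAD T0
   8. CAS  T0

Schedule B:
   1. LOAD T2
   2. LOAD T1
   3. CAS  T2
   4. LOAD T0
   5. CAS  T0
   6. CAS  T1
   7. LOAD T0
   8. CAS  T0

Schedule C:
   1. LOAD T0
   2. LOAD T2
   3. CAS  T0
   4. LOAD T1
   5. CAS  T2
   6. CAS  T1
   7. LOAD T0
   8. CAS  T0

Simulating candidate C:
step 1: T0 LOAD ⇒ load; ctr=0 reg=0
step 2: T2 LOAD ⇒ load; ctr=0 reg=0
step 3: T0 CAS ⇒ ok; ctr=1 reg=0
step 4: T1 LOAD ⇒ load; ctr=1 reg=1
step 5: T2 CAS ⇒ retry; ctr=1 reg=0
step 6: T1 CAS ⇒ ok; ctr=2 reg=1
step 7: T0 LOAD ⇒ load; ctr=2 reg=2
step 8: T0 CAS ⇒ ok; ctr=3 reg=2

C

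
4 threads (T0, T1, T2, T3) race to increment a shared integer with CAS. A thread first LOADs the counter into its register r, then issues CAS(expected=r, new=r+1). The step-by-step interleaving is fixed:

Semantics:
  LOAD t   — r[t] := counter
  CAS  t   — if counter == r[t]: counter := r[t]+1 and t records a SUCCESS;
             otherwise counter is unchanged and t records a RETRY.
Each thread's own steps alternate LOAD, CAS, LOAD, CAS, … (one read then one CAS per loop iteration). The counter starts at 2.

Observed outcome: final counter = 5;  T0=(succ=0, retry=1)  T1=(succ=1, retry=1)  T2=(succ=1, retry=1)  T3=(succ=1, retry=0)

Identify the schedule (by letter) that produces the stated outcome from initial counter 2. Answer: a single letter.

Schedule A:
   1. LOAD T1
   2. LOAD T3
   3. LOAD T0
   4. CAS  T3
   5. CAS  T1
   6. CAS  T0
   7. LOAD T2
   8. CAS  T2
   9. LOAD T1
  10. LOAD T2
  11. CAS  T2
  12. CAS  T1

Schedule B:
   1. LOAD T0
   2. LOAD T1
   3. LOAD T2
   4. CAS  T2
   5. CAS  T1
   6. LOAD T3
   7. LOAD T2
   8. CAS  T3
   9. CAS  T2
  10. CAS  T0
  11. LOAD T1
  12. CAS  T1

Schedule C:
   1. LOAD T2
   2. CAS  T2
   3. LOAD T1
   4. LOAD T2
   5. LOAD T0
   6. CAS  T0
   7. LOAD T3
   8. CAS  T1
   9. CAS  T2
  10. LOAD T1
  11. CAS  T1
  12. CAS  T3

Tracing schedule B:
#1 T0 reads 2
#2 T1 reads 2
#3 T2 reads 2
#4 T2 CAS(2→3) writes; counter now 3
#5 T1 CAS(2→3) fails; counter now 3
#6 T3 reads 3
#7 T2 reads 3
#8 T3 CAS(3→4) writes; counter now 4
#9 T2 CAS(3→4) fails; counter now 4
#10 T0 CAS(2→3) fails; counter now 4
#11 T1 reads 4
#12 T1 CAS(4→5) writes; counter now 5

B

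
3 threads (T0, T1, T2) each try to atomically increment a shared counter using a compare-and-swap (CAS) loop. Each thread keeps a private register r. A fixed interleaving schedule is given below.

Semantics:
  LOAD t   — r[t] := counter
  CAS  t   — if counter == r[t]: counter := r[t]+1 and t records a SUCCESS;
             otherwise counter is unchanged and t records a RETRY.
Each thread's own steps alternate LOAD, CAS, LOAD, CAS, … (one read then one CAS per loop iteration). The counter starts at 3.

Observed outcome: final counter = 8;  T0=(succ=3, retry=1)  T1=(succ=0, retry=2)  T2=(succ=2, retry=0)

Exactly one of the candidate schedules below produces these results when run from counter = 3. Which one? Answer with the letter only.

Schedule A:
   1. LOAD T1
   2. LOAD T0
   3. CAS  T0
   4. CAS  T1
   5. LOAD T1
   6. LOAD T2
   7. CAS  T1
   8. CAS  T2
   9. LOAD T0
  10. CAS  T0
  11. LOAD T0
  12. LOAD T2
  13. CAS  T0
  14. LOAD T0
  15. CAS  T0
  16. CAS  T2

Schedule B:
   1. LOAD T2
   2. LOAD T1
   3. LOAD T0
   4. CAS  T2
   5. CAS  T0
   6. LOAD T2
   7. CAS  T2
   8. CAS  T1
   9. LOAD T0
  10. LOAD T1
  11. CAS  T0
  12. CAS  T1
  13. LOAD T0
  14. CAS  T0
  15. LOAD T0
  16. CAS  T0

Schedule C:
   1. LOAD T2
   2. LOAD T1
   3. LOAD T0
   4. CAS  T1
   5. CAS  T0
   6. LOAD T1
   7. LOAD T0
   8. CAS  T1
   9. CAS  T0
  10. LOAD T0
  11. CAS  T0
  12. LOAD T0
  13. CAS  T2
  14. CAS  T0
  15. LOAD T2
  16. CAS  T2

Run B:
step 1: T2 LOAD ⇒ load; ctr=3 reg=3
step 2: T1 LOAD ⇒ load; ctr=3 reg=3
step 3: T0 LOAD ⇒ load; ctr=3 reg=3
step 4: T2 CAS ⇒ ok; ctr=4 reg=3
step 5: T0 CAS ⇒ retry; ctr=4 reg=3
step 6: T2 LOAD ⇒ load; ctr=4 reg=4
step 7: T2 CAS ⇒ ok; ctr=5 reg=4
step 8: T1 CAS ⇒ retry; ctr=5 reg=3
step 9: T0 LOAD ⇒ load; ctr=5 reg=5
step 10: T1 LOAD ⇒ load; ctr=5 reg=5
step 11: T0 CAS ⇒ ok; ctr=6 reg=5
step 12: T1 CAS ⇒ retry; ctr=6 reg=5
step 13: T0 LOAD ⇒ load; ctr=6 reg=6
step 14: T0 CAS ⇒ ok; ctr=7 reg=6
step 15: T0 LOAD ⇒ load; ctr=7 reg=7
step 16: T0 CAS ⇒ ok; ctr=8 reg=7

B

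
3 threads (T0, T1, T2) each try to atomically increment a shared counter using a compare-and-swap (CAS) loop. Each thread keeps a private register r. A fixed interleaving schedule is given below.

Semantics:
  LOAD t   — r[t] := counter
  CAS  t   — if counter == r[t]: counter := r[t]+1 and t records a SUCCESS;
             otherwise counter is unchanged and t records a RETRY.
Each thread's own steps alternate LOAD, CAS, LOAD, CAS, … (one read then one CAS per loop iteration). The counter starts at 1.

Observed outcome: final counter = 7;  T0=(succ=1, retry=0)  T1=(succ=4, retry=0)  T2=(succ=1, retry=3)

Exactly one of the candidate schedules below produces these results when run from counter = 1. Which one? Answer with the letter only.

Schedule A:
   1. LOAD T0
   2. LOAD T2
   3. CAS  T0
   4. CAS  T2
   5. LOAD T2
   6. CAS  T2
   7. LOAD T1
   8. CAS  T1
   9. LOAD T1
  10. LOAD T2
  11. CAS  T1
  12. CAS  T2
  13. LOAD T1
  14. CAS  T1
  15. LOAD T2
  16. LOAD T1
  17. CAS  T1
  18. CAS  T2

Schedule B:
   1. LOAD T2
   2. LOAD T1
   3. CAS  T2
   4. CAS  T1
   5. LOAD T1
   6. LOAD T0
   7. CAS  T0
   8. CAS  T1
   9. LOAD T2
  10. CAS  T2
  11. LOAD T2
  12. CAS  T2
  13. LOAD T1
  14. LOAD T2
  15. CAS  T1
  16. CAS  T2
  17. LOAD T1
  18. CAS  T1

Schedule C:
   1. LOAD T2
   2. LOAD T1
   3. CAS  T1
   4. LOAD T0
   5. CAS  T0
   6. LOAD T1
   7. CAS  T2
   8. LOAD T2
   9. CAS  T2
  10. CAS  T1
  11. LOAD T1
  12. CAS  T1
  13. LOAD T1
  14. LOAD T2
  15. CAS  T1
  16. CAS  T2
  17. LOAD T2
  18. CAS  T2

Run A:
T0 LOAD — after: cnt=1, r=1 — load
T2 LOAD — after: cnt=1, r=1 — load
T0 CAS — after: cnt=2, r=1 — ok
T2 CAS — after: cnt=2, r=1 — retry
T2 LOAD — after: cnt=2, r=2 — load
T2 CAS — after: cnt=3, r=2 — ok
T1 LOAD — after: cnt=3, r=3 — load
T1 CAS — after: cnt=4, r=3 — ok
T1 LOAD — after: cnt=4, r=4 — load
T2 LOAD — after: cnt=4, r=4 — load
T1 CAS — after: cnt=5, r=4 — ok
T2 CAS — after: cnt=5, r=4 — retry
T1 LOAD — after: cnt=5, r=5 — load
T1 CAS — after: cnt=6, r=5 — ok
T2 LOAD — after: cnt=6, r=6 — load
T1 LOAD — after: cnt=6, r=6 — load
T1 CAS — after: cnt=7, r=6 — ok
T2 CAS — after: cnt=7, r=6 — retry

A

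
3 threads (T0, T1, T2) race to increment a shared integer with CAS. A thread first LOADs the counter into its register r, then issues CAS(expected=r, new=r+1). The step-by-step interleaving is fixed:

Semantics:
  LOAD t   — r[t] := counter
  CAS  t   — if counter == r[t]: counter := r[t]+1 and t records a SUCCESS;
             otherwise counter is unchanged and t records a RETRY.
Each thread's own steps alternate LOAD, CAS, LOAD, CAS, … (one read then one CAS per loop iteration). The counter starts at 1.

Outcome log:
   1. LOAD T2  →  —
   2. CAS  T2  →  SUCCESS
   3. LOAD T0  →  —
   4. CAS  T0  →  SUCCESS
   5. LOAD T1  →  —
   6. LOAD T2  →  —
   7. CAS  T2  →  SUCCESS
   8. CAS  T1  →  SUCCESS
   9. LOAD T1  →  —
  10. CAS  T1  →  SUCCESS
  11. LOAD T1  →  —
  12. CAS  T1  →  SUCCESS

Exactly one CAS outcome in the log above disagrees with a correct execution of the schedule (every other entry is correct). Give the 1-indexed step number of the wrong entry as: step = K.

step = 8

Re-executing:
[1] T2.load  rd  (counter 1, T2.r 1)
[2] T2.cas  hit  (counter 2, T2.r 1)
[3] T0.load  rd  (counter 2, T0.r 2)
[4] T0.cas  hit  (counter 3, T0.r 2)
[5] T1.load  rd  (counter 3, T1.r 3)
[6] T2.load  rd  (counter 3, T2.r 3)
[7] T2.cas  hit  (counter 4, T2.r 3)
[8] T1.cas  miss  (counter 4, T1.r 3)
[9] T1.load  rd  (counter 4, T1.r 4)
[10] T1.cas  hit  (counter 5, T1.r 4)
[11] T1.load  rd  (counter 5, T1.r 5)
[12] T1.cas  hit  (counter 6, T1.r 5)
Mismatch at 8.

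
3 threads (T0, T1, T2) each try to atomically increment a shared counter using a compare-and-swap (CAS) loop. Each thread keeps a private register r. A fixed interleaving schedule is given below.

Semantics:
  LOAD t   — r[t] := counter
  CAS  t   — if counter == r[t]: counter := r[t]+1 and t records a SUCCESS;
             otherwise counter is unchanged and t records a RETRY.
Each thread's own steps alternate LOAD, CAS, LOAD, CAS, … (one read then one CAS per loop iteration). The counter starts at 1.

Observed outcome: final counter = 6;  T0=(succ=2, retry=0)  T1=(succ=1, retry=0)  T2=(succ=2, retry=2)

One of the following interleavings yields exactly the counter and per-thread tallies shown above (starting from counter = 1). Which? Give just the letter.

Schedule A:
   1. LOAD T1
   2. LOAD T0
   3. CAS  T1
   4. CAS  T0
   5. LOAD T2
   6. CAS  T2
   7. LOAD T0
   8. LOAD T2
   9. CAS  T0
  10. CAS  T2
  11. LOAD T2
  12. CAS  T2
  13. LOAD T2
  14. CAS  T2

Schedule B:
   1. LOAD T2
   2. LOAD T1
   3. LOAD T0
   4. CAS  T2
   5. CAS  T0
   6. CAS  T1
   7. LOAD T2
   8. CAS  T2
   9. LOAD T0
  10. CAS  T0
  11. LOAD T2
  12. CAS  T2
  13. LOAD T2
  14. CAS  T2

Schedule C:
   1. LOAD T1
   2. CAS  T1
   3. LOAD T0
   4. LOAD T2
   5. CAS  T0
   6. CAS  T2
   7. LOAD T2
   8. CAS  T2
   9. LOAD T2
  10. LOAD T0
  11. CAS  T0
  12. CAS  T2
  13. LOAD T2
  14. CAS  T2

Run C:
#1 T1 reads 1
#2 T1 CAS(1→2) writes; counter now 2
#3 T0 reads 2
#4 T2 reads 2
#5 T0 CAS(2→3) writes; counter now 3
#6 T2 CAS(2→3) fails; counter now 3
#7 T2 reads 3
#8 T2 CAS(3→4) writes; counter now 4
#9 T2 reads 4
#10 T0 reads 4
#11 T0 CAS(4→5) writes; counter now 5
#12 T2 CAS(4→5) fails; counter now 5
#13 T2 reads 5
#14 T2 CAS(5→6) writes; counter now 6

C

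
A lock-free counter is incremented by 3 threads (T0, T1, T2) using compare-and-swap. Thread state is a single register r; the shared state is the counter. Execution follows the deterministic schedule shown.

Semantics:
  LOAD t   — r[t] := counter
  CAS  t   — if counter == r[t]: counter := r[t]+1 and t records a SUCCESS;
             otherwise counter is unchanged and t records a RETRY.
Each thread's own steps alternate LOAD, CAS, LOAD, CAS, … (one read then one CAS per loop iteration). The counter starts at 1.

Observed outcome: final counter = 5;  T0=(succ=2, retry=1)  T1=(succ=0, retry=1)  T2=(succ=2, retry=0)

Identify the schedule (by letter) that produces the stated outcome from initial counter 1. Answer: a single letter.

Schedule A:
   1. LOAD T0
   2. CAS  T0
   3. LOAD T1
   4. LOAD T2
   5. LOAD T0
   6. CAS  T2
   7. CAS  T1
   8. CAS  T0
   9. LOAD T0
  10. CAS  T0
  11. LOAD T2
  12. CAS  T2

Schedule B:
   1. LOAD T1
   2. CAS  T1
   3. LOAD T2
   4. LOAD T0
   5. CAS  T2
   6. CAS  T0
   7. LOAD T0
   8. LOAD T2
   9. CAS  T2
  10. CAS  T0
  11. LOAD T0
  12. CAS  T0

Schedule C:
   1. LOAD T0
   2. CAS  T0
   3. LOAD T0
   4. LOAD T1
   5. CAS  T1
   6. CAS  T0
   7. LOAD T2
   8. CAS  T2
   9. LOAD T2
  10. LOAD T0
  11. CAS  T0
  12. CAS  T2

Run A:
[1] T0.load  rd  (counter 1, T0.r 1)
[2] T0.cas  hit  (counter 2, T0.r 1)
[3] T1.load  rd  (counter 2, T1.r 2)
[4] T2.load  rd  (counter 2, T2.r 2)
[5] T0.load  rd  (counter 2, T0.r 2)
[6] T2.cas  hit  (counter 3, T2.r 2)
[7] T1.cas  miss  (counter 3, T1.r 2)
[8] T0.cas  miss  (counter 3, T0.r 2)
[9] T0.load  rd  (counter 3, T0.r 3)
[10] T0.cas  hit  (counter 4, T0.r 3)
[11] T2.load  rd  (counter 4, T2.r 4)
[12] T2.cas  hit  (counter 5, T2.r 4)

A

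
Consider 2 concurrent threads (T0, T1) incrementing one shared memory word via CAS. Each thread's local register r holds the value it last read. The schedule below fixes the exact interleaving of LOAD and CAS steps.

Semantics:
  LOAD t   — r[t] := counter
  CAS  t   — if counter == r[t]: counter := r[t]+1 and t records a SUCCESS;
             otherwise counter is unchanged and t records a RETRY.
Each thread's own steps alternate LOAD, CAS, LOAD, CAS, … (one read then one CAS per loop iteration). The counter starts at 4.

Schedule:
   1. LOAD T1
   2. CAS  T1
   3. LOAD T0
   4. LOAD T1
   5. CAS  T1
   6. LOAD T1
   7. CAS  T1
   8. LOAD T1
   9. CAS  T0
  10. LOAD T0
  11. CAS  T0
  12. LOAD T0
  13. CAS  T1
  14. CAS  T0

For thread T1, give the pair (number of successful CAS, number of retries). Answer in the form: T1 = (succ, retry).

T1 = (3, 1)

   1) LOAD T1:  M=4  r_T1=4
   2) CAS  T1:  M=5  r_T1=4 ✓
   3) LOAD T0:  M=5  r_T0=5
   4) LOAD T1:  M=5  r_T1=5
   5) CAS  T1:  M=6  r_T1=5 ✓
   6) LOAD T1:  M=6  r_T1=6
   7) CAS  T1:  M=7  r_T1=6 ✓
   8) LOAD T1:  M=7  r_T1=7
   9) CAS  T0:  M=7  r_T0=5 ✗
  10) LOAD T0:  M=7  r_T0=7
  11) CAS  T0:  M=8  r_T0=7 ✓
  12) LOAD T0:  M=8  r_T0=8
  13) CAS  T1:  M=8  r_T1=7 ✗
  14) CAS  T0:  M=9  r_T0=8 ✓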